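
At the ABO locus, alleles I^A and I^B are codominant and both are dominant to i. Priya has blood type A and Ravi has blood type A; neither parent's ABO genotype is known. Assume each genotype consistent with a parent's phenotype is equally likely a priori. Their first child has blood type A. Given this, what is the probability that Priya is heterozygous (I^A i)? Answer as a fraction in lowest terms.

7/15

Possible genotypes: Priya ∈ {I^A I^A, I^A i}; Ravi ∈ {I^A I^A, I^A i}.
Weight each parental genotype pair by prior × P(type-A child):
  I^A I^A × I^A I^A: posterior weight 4/15.
  I^A I^A × I^A i: posterior weight 4/15.
  I^A i × I^A I^A: posterior weight 4/15.
  I^A i × I^A i: posterior weight 1/5.
Sum the posterior weight over pairs where Priya is I^A i: 7/15.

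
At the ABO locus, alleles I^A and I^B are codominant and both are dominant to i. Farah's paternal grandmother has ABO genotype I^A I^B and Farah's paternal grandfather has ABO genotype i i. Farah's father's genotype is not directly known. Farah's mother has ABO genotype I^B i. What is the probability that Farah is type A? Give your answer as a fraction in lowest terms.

Farah's father's ABO genotype from I^A I^B × i i: 1/2 I^A i, 1/2 I^B i.
Crossing each possibility with the mother I^B i and summing P(type A): 1/2·1/4 + 1/2·0 = 1/8.

1/8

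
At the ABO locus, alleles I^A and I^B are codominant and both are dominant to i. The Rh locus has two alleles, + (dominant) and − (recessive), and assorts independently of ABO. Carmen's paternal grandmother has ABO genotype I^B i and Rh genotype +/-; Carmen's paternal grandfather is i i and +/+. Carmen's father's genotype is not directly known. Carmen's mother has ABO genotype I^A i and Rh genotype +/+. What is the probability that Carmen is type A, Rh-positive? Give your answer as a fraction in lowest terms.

3/8

Carmen's father's ABO genotype from I^B i × i i: 1/2 I^B i, 1/2 i i.
Crossing each possibility with the mother I^A i and summing P(type A): 1/2·1/4 + 1/2·1/2 = 3/8.
Similarly for Rh via the father's Rh distribution: P(Rh+) = 1.
Independent loci: 3/8 × 1 = 3/8.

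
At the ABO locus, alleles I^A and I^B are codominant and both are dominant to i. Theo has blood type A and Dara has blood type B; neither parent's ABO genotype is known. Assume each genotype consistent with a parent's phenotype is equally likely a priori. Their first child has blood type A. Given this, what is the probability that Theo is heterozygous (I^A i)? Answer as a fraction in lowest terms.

Possible genotypes: Theo ∈ {I^A I^A, I^A i}; Dara ∈ {I^B I^B, I^B i}.
Weight each parental genotype pair by prior × P(type-A child):
  I^A I^A × I^B i: posterior weight 2/3.
  I^A i × I^B i: posterior weight 1/3.
Sum the posterior weight over pairs where Theo is I^A i: 1/3.

1/3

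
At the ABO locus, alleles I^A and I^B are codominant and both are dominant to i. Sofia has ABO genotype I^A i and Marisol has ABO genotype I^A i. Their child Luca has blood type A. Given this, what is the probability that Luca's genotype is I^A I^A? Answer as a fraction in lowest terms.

Cross I^A i × I^A i → 1/4 I^A I^A, 1/2 I^A i, 1/4 i i.
Type-A genotypes among offspring: I^A I^A (1/4), I^A i (1/2); total 3/4.
P(I^A I^A | type A) = (1/4) / (3/4) = 1/3.

1/3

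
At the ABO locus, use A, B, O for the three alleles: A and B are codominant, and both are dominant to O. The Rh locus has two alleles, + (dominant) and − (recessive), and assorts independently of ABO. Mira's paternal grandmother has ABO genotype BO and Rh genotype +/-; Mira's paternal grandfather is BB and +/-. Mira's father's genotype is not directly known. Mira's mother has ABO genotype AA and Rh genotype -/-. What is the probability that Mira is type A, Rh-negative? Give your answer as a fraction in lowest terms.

1/8

Mira's father's ABO genotype from BO × BB: 1/2 BB, 1/2 BO.
Crossing each possibility with the mother AA and summing P(type A): 1/2·0 + 1/2·1/2 = 1/4.
Similarly for Rh via the father's Rh distribution: P(Rh-) = 1/2.
Independent loci: 1/4 × 1/2 = 1/8.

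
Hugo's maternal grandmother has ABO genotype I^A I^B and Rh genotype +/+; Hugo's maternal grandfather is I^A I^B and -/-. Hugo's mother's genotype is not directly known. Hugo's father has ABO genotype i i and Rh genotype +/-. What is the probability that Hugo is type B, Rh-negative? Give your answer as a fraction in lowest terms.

1/8

Hugo's mother's ABO genotype from I^A I^B × I^A I^B: 1/4 I^A I^A, 1/2 I^A I^B, 1/4 I^B I^B.
Crossing each possibility with the father i i and summing P(type B): 1/4·0 + 1/2·1/2 + 1/4·1 = 1/2.
Similarly for Rh via the mother's Rh distribution: P(Rh-) = 1/4.
Independent loci: 1/2 × 1/4 = 1/8.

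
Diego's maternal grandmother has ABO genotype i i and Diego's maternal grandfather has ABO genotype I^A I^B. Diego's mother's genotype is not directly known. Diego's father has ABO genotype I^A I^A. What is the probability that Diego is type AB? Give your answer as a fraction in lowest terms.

1/4

Diego's mother's ABO genotype from i i × I^A I^B: 1/2 I^A i, 1/2 I^B i.
Crossing each possibility with the father I^A I^A and summing P(type AB): 1/2·0 + 1/2·1/2 = 1/4.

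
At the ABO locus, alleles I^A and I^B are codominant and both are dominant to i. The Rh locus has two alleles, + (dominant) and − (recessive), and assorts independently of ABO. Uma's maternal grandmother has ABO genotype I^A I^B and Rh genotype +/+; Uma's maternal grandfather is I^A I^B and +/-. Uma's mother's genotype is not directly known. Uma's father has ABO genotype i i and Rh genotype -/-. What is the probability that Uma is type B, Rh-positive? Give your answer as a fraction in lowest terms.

Uma's mother's ABO genotype from I^A I^B × I^A I^B: 1/4 I^A I^A, 1/2 I^A I^B, 1/4 I^B I^B.
Crossing each possibility with the father i i and summing P(type B): 1/4·0 + 1/2·1/2 + 1/4·1 = 1/2.
Similarly for Rh via the mother's Rh distribution: P(Rh+) = 3/4.
Independent loci: 1/2 × 3/4 = 3/8.

3/8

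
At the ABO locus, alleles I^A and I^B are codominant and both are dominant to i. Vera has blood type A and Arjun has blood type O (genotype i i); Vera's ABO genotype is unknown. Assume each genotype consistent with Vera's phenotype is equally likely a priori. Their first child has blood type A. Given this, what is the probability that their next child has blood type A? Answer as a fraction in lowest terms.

Possible genotypes: Vera ∈ {I^A I^A, I^A i}; Arjun ∈ {i i}.
Weight each parental genotype pair by prior × P(type-A child):
  I^A I^A × i i: posterior weight 2/3; P(next child type A) = 1.
  I^A i × i i: posterior weight 1/3; P(next child type A) = 1/2.
Weighted sum = 5/6.

5/6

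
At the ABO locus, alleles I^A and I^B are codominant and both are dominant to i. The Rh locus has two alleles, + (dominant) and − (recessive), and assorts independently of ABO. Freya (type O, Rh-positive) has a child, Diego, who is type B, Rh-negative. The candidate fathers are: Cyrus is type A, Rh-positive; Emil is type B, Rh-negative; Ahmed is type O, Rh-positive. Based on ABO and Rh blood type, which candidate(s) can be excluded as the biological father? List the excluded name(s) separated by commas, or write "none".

A candidate is excluded only if no genotype consistent with his phenotype could produce a type B, Rh-negative child with a type O, Rh-positive mother.
Cyrus (type A, Rh+): no genotype consistent with that phenotype can produce a type-B Rh- child with a type-O mother.
Ahmed (type O, Rh+): no genotype consistent with that phenotype can produce a type-B Rh- child with a type-O mother.

Cyrus, Ahmed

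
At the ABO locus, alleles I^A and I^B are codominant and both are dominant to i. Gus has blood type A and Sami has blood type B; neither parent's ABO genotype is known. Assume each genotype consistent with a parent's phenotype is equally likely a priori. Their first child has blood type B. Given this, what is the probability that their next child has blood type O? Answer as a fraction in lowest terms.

Possible genotypes: Gus ∈ {I^A I^A, I^A i}; Sami ∈ {I^B I^B, I^B i}.
Weight each parental genotype pair by prior × P(type-B child):
  I^A i × I^B I^B: posterior weight 2/3; P(next child type O) = 0.
  I^A i × I^B i: posterior weight 1/3; P(next child type O) = 1/4.
Weighted sum = 1/12.

1/12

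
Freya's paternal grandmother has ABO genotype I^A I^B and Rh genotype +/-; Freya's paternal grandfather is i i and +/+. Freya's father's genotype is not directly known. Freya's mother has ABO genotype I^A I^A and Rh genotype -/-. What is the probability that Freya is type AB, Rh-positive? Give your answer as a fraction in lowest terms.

Freya's father's ABO genotype from I^A I^B × i i: 1/2 I^A i, 1/2 I^B i.
Crossing each possibility with the mother I^A I^A and summing P(type AB): 1/2·0 + 1/2·1/2 = 1/4.
Similarly for Rh via the father's Rh distribution: P(Rh+) = 3/4.
Independent loci: 1/4 × 3/4 = 3/16.

3/16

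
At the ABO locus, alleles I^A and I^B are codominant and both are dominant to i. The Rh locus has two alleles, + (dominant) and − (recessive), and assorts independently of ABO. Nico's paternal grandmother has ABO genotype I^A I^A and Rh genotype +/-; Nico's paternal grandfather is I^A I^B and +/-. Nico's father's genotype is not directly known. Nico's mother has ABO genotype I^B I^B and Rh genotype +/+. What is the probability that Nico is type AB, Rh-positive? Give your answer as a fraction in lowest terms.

Nico's father's ABO genotype from I^A I^A × I^A I^B: 1/2 I^A I^A, 1/2 I^A I^B.
Crossing each possibility with the mother I^B I^B and summing P(type AB): 1/2·1 + 1/2·1/2 = 3/4.
Similarly for Rh via the father's Rh distribution: P(Rh+) = 1.
Independent loci: 3/4 × 1 = 3/4.

3/4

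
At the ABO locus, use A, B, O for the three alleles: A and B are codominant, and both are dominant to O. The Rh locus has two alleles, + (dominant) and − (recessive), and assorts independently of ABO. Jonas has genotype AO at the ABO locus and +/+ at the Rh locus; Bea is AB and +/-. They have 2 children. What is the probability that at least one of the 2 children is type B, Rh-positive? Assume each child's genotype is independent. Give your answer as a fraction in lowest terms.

ABO cross AO × AB → 1/2 A, 1/4 B, 1/4 AB.
Rh cross +/+ × +/- → 1 Rh+; so P(type B, Rh-positive) = 1/4 × 1 = 1/4 per child.
P(none) = (3/4)^2 = 9/16; P(at least one) = 1 − 9/16 = 7/16.

7/16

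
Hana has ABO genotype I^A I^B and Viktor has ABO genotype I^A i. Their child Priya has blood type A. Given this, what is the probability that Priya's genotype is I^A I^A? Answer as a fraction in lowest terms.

Cross I^A I^B × I^A i → 1/4 I^A I^A, 1/4 I^A I^B, 1/4 I^A i, 1/4 I^B i.
Type-A genotypes among offspring: I^A I^A (1/4), I^A i (1/4); total 1/2.
P(I^A I^A | type A) = (1/4) / (1/2) = 1/2.

1/2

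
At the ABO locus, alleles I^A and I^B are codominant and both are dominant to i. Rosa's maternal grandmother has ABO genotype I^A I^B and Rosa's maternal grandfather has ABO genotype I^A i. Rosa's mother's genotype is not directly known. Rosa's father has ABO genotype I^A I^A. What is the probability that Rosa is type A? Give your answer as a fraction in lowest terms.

Rosa's mother's ABO genotype from I^A I^B × I^A i: 1/4 I^A I^A, 1/4 I^A I^B, 1/4 I^A i, 1/4 I^B i.
Crossing each possibility with the father I^A I^A and summing P(type A): 1/4·1 + 1/4·1/2 + 1/4·1 + 1/4·1/2 = 3/4.

3/4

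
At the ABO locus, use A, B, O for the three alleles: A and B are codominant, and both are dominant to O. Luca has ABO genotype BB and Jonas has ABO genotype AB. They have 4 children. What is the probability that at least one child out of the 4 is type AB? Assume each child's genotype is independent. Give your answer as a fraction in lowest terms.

15/16

ABO cross BB × AB → 1/2 B, 1/2 AB.
So P(type AB) = 1/2 per child.
P(none) = (1/2)^4 = 1/16; P(at least one) = 1 − 1/16 = 15/16.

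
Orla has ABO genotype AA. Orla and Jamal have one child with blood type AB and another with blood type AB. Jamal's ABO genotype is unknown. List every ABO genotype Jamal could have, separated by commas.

For each candidate genotype of Jamal, check whether crossing it with AA can produce every observed child phenotype.
  AA → possible child types {A} ✗
  AB → possible child types {A, AB} ✓
  AO → possible child types {A} ✗
  BB → possible child types {AB} ✓
  BO → possible child types {A, AB} ✓
  OO → possible child types {A} ✗

AB, BB, BO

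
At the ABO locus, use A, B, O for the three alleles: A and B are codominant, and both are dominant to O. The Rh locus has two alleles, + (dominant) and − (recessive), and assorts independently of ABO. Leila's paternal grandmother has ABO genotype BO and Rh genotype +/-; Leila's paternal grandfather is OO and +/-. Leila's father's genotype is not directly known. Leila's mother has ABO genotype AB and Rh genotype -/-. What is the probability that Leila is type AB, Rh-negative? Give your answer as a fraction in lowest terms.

Leila's father's ABO genotype from BO × OO: 1/2 BO, 1/2 OO.
Crossing each possibility with the mother AB and summing P(type AB): 1/2·1/4 + 1/2·0 = 1/8.
Similarly for Rh via the father's Rh distribution: P(Rh-) = 1/2.
Independent loci: 1/8 × 1/2 = 1/16.

1/16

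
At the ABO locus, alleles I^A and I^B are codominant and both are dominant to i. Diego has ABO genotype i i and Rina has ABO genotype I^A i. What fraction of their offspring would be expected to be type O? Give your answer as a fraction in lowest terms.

1/2

ABO cross i i × I^A i → offspring phenotypes: 1/2 O, 1/2 A.
So P(type O) = 1/2.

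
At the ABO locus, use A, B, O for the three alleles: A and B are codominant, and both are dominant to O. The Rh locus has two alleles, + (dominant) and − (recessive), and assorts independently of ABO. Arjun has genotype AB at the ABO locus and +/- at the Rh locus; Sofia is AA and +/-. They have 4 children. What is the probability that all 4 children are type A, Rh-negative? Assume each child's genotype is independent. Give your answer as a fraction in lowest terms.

ABO cross AB × AA → 1/2 A, 1/2 AB.
Rh cross +/- × +/- → 3/4 Rh+, 1/4 Rh-; so P(type A, Rh-negative) = 1/2 × 1/4 = 1/8 per child.
All 4 independent: (1/8)^4 = 1/4096.

1/4096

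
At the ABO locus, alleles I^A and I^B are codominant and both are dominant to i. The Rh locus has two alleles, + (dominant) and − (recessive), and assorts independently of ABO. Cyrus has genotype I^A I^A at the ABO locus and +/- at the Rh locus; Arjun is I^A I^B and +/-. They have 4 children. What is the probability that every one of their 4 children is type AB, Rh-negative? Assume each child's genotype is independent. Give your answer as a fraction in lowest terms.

1/4096

ABO cross I^A I^A × I^A I^B → 1/2 A, 1/2 AB.
Rh cross +/- × +/- → 3/4 Rh+, 1/4 Rh-; so P(type AB, Rh-negative) = 1/2 × 1/4 = 1/8 per child.
All 4 independent: (1/8)^4 = 1/4096.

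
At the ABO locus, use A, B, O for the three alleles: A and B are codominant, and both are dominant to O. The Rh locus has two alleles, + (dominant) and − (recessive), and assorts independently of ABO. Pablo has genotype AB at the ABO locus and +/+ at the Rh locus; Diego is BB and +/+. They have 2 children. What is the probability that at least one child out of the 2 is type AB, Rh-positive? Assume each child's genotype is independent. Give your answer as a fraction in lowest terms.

3/4

ABO cross AB × BB → 1/2 B, 1/2 AB.
Rh cross +/+ × +/+ → 1 Rh+; so P(type AB, Rh-positive) = 1/2 × 1 = 1/2 per child.
P(none) = (1/2)^2 = 1/4; P(at least one) = 1 − 1/4 = 3/4.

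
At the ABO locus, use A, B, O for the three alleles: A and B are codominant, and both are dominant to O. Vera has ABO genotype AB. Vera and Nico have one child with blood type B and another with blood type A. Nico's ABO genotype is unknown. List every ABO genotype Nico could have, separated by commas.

AB, AO, BO, OO

For each candidate genotype of Nico, check whether crossing it with AB can produce every observed child phenotype.
  AA → possible child types {A, AB} ✗
  AB → possible child types {A, B, AB} ✓
  AO → possible child types {A, B, AB} ✓
  BB → possible child types {B, AB} ✗
  BO → possible child types {A, B, AB} ✓
  OO → possible child types {A, B} ✓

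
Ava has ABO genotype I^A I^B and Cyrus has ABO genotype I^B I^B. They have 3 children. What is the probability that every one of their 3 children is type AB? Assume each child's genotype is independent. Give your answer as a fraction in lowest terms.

ABO cross I^A I^B × I^B I^B → 1/2 B, 1/2 AB.
So P(type AB) = 1/2 per child.
All 3 independent: (1/2)^3 = 1/8.

1/8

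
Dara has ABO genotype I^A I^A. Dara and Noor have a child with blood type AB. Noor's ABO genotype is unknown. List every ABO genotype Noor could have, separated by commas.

I^A I^B, I^B I^B, I^B i

For each candidate genotype of Noor, check whether crossing it with I^A I^A can produce every observed child phenotype.
  I^A I^A → possible child types {A} ✗
  I^A I^B → possible child types {A, AB} ✓
  I^A i → possible child types {A} ✗
  I^B I^B → possible child types {AB} ✓
  I^B i → possible child types {A, AB} ✓
  i i → possible child types {A} ✗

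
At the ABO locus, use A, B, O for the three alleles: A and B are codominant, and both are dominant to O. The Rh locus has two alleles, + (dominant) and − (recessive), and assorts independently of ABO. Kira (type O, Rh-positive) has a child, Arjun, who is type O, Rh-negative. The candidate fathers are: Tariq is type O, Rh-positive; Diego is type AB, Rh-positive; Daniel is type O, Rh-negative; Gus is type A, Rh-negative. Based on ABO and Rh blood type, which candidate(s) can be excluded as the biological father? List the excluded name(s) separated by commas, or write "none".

A candidate is excluded only if no genotype consistent with his phenotype could produce a type O, Rh-negative child with a type O, Rh-positive mother.
Diego (type AB, Rh+): no genotype consistent with that phenotype can produce a type-O Rh- child with a type-O mother.

Diego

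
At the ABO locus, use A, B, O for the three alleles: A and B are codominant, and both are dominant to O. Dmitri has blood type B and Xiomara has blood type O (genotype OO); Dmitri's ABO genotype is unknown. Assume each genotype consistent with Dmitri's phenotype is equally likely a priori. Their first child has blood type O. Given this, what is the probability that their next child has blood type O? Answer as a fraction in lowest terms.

Possible genotypes: Dmitri ∈ {BB, BO}; Xiomara ∈ {OO}.
Weight each parental genotype pair by prior × P(type-O child):
  BO × OO: posterior weight 1; P(next child type O) = 1/2.
Weighted sum = 1/2.

1/2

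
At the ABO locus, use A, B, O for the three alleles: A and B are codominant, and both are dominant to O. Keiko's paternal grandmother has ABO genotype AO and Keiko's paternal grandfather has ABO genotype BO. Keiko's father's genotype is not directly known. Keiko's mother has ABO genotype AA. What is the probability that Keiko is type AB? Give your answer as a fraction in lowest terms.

1/4

Keiko's father's ABO genotype from AO × BO: 1/4 AB, 1/4 AO, 1/4 BO, 1/4 OO.
Crossing each possibility with the mother AA and summing P(type AB): 1/4·1/2 + 1/4·0 + 1/4·1/2 + 1/4·0 = 1/4.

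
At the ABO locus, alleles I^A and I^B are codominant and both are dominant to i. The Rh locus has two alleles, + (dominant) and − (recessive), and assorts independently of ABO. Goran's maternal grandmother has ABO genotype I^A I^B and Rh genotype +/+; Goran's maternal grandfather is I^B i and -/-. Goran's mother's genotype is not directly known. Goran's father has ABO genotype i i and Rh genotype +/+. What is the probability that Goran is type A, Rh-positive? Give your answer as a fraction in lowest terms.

1/4

Goran's mother's ABO genotype from I^A I^B × I^B i: 1/4 I^A I^B, 1/4 I^A i, 1/4 I^B I^B, 1/4 I^B i.
Crossing each possibility with the father i i and summing P(type A): 1/4·1/2 + 1/4·1/2 + 1/4·0 + 1/4·0 = 1/4.
Similarly for Rh via the mother's Rh distribution: P(Rh+) = 1.
Independent loci: 1/4 × 1 = 1/4.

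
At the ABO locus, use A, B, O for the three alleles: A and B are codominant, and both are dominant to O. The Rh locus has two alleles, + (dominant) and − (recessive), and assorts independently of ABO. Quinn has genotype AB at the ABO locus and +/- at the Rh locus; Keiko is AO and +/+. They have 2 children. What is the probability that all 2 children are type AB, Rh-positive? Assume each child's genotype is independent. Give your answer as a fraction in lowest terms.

ABO cross AB × AO → 1/2 A, 1/4 B, 1/4 AB.
Rh cross +/- × +/+ → 1 Rh+; so P(type AB, Rh-positive) = 1/4 × 1 = 1/4 per child.
All 2 independent: (1/4)^2 = 1/16.

1/16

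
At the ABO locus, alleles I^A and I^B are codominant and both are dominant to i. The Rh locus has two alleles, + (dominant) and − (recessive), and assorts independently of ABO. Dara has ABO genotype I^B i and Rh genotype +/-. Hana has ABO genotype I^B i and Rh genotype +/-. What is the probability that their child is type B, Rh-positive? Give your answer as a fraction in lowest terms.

ABO cross I^B i × I^B i → offspring phenotypes: 1/4 O, 3/4 B.
Rh cross +/- × +/- → 3/4 Rh+, 1/4 Rh-.
Independent loci: P(type B, Rh-positive) = 3/4 × 3/4 = 9/16.

9/16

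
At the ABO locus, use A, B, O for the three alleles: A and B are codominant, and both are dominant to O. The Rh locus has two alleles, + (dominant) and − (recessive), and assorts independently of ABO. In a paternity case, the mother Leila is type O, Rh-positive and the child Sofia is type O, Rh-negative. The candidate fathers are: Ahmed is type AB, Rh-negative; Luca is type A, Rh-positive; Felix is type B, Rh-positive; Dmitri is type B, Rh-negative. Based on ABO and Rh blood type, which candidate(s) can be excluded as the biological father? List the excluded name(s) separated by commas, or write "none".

A candidate is excluded only if no genotype consistent with his phenotype could produce a type O, Rh-negative child with a type O, Rh-positive mother.
Ahmed (type AB, Rh-): no genotype consistent with that phenotype can produce a type-O Rh- child with a type-O mother.

Ahmed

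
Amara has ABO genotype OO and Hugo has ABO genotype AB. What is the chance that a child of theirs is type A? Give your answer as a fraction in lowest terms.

1/2

ABO cross OO × AB → offspring phenotypes: 1/2 A, 1/2 B.
So P(type A) = 1/2.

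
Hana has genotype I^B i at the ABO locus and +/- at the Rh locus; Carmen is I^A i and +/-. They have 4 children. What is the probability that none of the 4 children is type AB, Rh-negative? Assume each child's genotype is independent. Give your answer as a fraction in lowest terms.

ABO cross I^B i × I^A i → 1/4 O, 1/4 A, 1/4 B, 1/4 AB.
Rh cross +/- × +/- → 3/4 Rh+, 1/4 Rh-; so P(type AB, Rh-negative) = 1/4 × 1/4 = 1/16 per child.
P(not type AB, Rh-negative) = 15/16 for one child; (15/16)^4 = 50625/65536.

50625/65536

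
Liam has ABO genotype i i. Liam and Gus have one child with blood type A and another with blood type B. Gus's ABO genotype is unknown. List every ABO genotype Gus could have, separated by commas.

For each candidate genotype of Gus, check whether crossing it with i i can produce every observed child phenotype.
  I^A I^A → possible child types {A} ✗
  I^A I^B → possible child types {A, B} ✓
  I^A i → possible child types {O, A} ✗
  I^B I^B → possible child types {B} ✗
  I^B i → possible child types {O, B} ✗
  i i → possible child types {O} ✗

I^A I^B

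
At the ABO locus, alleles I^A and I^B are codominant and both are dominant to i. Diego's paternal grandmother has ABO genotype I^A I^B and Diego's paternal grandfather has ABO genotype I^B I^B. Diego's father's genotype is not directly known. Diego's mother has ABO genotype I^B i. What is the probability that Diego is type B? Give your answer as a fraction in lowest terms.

3/4

Diego's father's ABO genotype from I^A I^B × I^B I^B: 1/2 I^A I^B, 1/2 I^B I^B.
Crossing each possibility with the mother I^B i and summing P(type B): 1/2·1/2 + 1/2·1 = 3/4.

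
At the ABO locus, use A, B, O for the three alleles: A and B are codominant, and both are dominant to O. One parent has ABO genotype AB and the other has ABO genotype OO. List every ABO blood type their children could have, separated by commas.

A, B

Gametes from AB × OO give offspring ABO genotypes AO, BO, i.e. phenotypes A, B.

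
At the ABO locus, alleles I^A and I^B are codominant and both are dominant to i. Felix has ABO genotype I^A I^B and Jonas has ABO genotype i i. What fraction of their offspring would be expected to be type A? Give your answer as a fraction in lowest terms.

1/2

ABO cross I^A I^B × i i → offspring phenotypes: 1/2 A, 1/2 B.
So P(type A) = 1/2.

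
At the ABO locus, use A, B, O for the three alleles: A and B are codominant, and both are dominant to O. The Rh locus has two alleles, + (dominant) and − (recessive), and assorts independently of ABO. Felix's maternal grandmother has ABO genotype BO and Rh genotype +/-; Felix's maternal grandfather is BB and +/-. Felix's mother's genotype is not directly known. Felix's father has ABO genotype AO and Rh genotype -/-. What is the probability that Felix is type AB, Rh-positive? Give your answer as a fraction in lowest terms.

3/16

Felix's mother's ABO genotype from BO × BB: 1/2 BB, 1/2 BO.
Crossing each possibility with the father AO and summing P(type AB): 1/2·1/2 + 1/2·1/4 = 3/8.
Similarly for Rh via the mother's Rh distribution: P(Rh+) = 1/2.
Independent loci: 3/8 × 1/2 = 3/16.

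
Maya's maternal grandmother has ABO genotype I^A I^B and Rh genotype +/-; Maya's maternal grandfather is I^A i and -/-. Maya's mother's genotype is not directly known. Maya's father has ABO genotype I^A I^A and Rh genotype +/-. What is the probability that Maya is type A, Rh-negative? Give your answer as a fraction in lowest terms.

9/32

Maya's mother's ABO genotype from I^A I^B × I^A i: 1/4 I^A I^A, 1/4 I^A I^B, 1/4 I^A i, 1/4 I^B i.
Crossing each possibility with the father I^A I^A and summing P(type A): 1/4·1 + 1/4·1/2 + 1/4·1 + 1/4·1/2 = 3/4.
Similarly for Rh via the mother's Rh distribution: P(Rh-) = 3/8.
Independent loci: 3/4 × 3/8 = 9/32.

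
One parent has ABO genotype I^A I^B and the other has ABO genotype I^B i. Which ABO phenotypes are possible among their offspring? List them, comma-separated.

A, B, AB

Gametes from I^A I^B × I^B i give offspring ABO genotypes I^A I^B, I^A i, I^B I^B, I^B i, i.e. phenotypes A, B, AB.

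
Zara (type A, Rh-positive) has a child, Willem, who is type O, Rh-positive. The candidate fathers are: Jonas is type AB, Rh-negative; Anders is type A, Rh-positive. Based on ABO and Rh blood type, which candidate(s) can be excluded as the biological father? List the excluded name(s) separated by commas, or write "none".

A candidate is excluded only if no genotype consistent with his phenotype could produce a type O, Rh-positive child with a type A, Rh-positive mother.
Jonas (type AB, Rh-): no genotype consistent with that phenotype can produce a type-O Rh+ child with a type-A mother.

Jonas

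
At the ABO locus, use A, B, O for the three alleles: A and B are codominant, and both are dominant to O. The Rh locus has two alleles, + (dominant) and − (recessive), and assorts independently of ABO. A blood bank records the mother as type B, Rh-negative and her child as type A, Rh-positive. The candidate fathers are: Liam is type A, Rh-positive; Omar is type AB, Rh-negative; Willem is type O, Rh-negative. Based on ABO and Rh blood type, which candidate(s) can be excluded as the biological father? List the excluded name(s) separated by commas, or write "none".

Omar, Willem

A candidate is excluded only if no genotype consistent with his phenotype could produce a type A, Rh-positive child with a type B, Rh-negative mother.
Omar (type AB, Rh-): no genotype consistent with that phenotype can produce a type-A Rh+ child with a type-B mother.
Willem (type O, Rh-): no genotype consistent with that phenotype can produce a type-A Rh+ child with a type-B mother.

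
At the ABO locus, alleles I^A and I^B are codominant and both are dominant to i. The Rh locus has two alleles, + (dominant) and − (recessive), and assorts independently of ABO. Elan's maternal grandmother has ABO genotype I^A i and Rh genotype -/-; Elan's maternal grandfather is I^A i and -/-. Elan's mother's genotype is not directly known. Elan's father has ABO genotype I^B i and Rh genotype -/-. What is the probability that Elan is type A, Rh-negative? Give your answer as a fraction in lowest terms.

1/4

Elan's mother's ABO genotype from I^A i × I^A i: 1/4 I^A I^A, 1/2 I^A i, 1/4 i i.
Crossing each possibility with the father I^B i and summing P(type A): 1/4·1/2 + 1/2·1/4 + 1/4·0 = 1/4.
Similarly for Rh via the mother's Rh distribution: P(Rh-) = 1.
Independent loci: 1/4 × 1 = 1/4.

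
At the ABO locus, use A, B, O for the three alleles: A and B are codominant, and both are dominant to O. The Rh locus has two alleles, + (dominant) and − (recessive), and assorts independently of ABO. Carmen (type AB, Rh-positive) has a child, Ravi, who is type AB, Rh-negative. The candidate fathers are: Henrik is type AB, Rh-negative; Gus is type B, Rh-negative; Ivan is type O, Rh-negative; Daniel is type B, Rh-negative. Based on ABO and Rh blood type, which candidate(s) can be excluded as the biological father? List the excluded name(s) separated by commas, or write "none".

Ivan

A candidate is excluded only if no genotype consistent with his phenotype could produce a type AB, Rh-negative child with a type AB, Rh-positive mother.
Ivan (type O, Rh-): no genotype consistent with that phenotype can produce a type-AB Rh- child with a type-AB mother.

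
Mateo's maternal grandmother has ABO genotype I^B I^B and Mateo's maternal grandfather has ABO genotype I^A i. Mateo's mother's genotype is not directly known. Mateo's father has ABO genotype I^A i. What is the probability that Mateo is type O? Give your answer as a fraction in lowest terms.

1/8

Mateo's mother's ABO genotype from I^B I^B × I^A i: 1/2 I^A I^B, 1/2 I^B i.
Crossing each possibility with the father I^A i and summing P(type O): 1/2·0 + 1/2·1/4 = 1/8.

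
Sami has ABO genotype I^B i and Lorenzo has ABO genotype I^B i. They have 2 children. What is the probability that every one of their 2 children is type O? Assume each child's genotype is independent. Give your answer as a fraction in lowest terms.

1/16

ABO cross I^B i × I^B i → 1/4 O, 3/4 B.
So P(type O) = 1/4 per child.
All 2 independent: (1/4)^2 = 1/16.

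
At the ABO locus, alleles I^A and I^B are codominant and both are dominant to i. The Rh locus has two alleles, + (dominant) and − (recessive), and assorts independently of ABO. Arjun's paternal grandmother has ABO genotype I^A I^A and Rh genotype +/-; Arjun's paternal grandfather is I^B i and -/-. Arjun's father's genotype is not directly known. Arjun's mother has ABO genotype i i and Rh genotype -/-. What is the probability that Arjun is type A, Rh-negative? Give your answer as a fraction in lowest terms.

Arjun's father's ABO genotype from I^A I^A × I^B i: 1/2 I^A I^B, 1/2 I^A i.
Crossing each possibility with the mother i i and summing P(type A): 1/2·1/2 + 1/2·1/2 = 1/2.
Similarly for Rh via the father's Rh distribution: P(Rh-) = 3/4.
Independent loci: 1/2 × 3/4 = 3/8.

3/8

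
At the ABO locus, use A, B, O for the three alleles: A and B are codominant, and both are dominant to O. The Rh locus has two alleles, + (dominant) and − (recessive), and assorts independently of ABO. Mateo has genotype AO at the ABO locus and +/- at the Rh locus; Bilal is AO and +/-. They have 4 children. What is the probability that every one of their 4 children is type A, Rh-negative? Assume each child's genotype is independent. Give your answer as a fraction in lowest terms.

ABO cross AO × AO → 1/4 O, 3/4 A.
Rh cross +/- × +/- → 3/4 Rh+, 1/4 Rh-; so P(type A, Rh-negative) = 3/4 × 1/4 = 3/16 per child.
All 4 independent: (3/16)^4 = 81/65536.

81/65536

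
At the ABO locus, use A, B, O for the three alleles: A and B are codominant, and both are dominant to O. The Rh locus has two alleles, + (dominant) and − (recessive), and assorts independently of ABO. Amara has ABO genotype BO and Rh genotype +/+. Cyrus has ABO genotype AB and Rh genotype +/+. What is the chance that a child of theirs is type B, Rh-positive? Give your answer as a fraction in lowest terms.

ABO cross BO × AB → offspring phenotypes: 1/4 A, 1/2 B, 1/4 AB.
Rh cross +/+ × +/+ → 1 Rh+.
Independent loci: P(type B, Rh-positive) = 1/2 × 1 = 1/2.

1/2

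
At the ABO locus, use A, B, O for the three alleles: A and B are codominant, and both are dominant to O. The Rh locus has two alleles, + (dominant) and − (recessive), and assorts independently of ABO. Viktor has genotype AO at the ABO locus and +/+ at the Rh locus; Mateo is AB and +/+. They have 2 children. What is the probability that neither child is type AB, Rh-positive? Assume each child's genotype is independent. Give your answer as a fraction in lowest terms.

9/16

ABO cross AO × AB → 1/2 A, 1/4 B, 1/4 AB.
Rh cross +/+ × +/+ → 1 Rh+; so P(type AB, Rh-positive) = 1/4 × 1 = 1/4 per child.
P(not type AB, Rh-positive) = 3/4 for one child; (3/4)^2 = 9/16.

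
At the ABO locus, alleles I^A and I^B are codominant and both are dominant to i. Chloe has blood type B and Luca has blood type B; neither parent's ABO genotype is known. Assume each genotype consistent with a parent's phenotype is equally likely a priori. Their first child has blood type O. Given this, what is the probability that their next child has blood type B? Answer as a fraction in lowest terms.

3/4

Possible genotypes: Chloe ∈ {I^B I^B, I^B i}; Luca ∈ {I^B I^B, I^B i}.
Weight each parental genotype pair by prior × P(type-O child):
  I^B i × I^B i: posterior weight 1; P(next child type B) = 3/4.
Weighted sum = 3/4.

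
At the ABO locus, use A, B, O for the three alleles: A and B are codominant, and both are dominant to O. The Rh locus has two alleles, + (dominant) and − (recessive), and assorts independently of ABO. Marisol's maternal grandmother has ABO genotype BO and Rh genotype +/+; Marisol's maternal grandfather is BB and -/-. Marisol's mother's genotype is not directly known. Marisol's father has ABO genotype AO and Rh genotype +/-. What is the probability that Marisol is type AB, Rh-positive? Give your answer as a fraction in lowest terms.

Marisol's mother's ABO genotype from BO × BB: 1/2 BB, 1/2 BO.
Crossing each possibility with the father AO and summing P(type AB): 1/2·1/2 + 1/2·1/4 = 3/8.
Similarly for Rh via the mother's Rh distribution: P(Rh+) = 3/4.
Independent loci: 3/8 × 3/4 = 9/32.

9/32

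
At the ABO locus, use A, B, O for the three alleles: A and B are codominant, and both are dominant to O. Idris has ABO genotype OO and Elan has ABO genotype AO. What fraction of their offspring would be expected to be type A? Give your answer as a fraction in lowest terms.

ABO cross OO × AO → offspring phenotypes: 1/2 O, 1/2 A.
So P(type A) = 1/2.

1/2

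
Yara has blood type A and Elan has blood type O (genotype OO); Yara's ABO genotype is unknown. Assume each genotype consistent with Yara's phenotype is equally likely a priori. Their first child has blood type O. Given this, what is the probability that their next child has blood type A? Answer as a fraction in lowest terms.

1/2

Possible genotypes: Yara ∈ {AA, AO}; Elan ∈ {OO}.
Weight each parental genotype pair by prior × P(type-O child):
  AO × OO: posterior weight 1; P(next child type A) = 1/2.
Weighted sum = 1/2.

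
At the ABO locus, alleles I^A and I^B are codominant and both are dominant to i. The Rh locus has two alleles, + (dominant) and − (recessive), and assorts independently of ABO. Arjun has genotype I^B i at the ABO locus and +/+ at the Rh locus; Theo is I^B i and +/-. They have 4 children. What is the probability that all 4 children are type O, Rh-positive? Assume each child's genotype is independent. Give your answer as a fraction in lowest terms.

ABO cross I^B i × I^B i → 1/4 O, 3/4 B.
Rh cross +/+ × +/- → 1 Rh+; so P(type O, Rh-positive) = 1/4 × 1 = 1/4 per child.
All 4 independent: (1/4)^4 = 1/256.

1/256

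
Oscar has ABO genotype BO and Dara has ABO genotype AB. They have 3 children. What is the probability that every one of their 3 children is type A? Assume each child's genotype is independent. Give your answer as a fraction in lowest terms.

ABO cross BO × AB → 1/4 A, 1/2 B, 1/4 AB.
So P(type A) = 1/4 per child.
All 3 independent: (1/4)^3 = 1/64.

1/64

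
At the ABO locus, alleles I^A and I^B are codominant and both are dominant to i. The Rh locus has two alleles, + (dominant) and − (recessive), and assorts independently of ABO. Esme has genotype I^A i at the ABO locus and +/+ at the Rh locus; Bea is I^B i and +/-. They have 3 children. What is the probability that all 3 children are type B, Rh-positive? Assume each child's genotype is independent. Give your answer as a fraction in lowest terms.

1/64

ABO cross I^A i × I^B i → 1/4 O, 1/4 A, 1/4 B, 1/4 AB.
Rh cross +/+ × +/- → 1 Rh+; so P(type B, Rh-positive) = 1/4 × 1 = 1/4 per child.
All 3 independent: (1/4)^3 = 1/64.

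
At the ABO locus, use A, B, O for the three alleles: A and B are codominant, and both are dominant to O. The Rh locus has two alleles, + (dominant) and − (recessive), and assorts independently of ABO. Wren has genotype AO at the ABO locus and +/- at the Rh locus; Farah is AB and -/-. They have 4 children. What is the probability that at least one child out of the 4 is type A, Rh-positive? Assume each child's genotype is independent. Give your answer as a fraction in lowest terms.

175/256

ABO cross AO × AB → 1/2 A, 1/4 B, 1/4 AB.
Rh cross +/- × -/- → 1/2 Rh+, 1/2 Rh-; so P(type A, Rh-positive) = 1/2 × 1/2 = 1/4 per child.
P(none) = (3/4)^4 = 81/256; P(at least one) = 1 − 81/256 = 175/256.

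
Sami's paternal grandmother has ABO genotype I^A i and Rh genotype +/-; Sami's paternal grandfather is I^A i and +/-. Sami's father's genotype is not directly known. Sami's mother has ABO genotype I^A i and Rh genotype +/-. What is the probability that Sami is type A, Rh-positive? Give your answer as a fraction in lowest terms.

9/16

Sami's father's ABO genotype from I^A i × I^A i: 1/4 I^A I^A, 1/2 I^A i, 1/4 i i.
Crossing each possibility with the mother I^A i and summing P(type A): 1/4·1 + 1/2·3/4 + 1/4·1/2 = 3/4.
Similarly for Rh via the father's Rh distribution: P(Rh+) = 3/4.
Independent loci: 3/4 × 3/4 = 9/16.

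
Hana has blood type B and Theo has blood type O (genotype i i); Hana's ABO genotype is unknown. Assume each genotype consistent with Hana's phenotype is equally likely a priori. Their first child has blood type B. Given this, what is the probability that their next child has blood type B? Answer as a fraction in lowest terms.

Possible genotypes: Hana ∈ {I^B I^B, I^B i}; Theo ∈ {i i}.
Weight each parental genotype pair by prior × P(type-B child):
  I^B I^B × i i: posterior weight 2/3; P(next child type B) = 1.
  I^B i × i i: posterior weight 1/3; P(next child type B) = 1/2.
Weighted sum = 5/6.

5/6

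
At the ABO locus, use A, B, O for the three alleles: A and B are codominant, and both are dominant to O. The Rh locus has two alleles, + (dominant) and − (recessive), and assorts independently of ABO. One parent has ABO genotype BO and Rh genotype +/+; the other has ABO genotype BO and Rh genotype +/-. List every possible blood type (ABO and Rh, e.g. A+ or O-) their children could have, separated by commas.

Gametes from BO × BO give offspring ABO genotypes BB, BO, OO, i.e. phenotypes O, B.
Rh cross +/+ × +/- → phenotypes Rh+.
Combining independently: O+, B+.

O+, B+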